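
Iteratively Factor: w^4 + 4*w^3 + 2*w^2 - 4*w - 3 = (w + 1)*(w^3 + 3*w^2 - w - 3) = (w + 1)*(w + 3)*(w^2 - 1) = (w - 1)*(w + 1)*(w + 3)*(w + 1)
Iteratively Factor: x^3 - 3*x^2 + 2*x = (x - 2)*(x^2 - x) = x*(x - 2)*(x - 1)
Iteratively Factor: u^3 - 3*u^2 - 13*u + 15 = (u - 5)*(u^2 + 2*u - 3) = (u - 5)*(u - 1)*(u + 3)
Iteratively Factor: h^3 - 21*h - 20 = (h - 5)*(h^2 + 5*h + 4) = (h - 5)*(h + 1)*(h + 4)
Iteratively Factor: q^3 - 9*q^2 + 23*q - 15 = (q - 5)*(q^2 - 4*q + 3) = (q - 5)*(q - 1)*(q - 3)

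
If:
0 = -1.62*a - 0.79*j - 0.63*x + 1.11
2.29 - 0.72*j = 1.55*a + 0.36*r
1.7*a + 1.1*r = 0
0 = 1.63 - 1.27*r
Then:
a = -0.83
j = 4.33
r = 1.28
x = -1.53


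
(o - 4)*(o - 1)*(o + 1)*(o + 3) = o^4 - o^3 - 13*o^2 + o + 12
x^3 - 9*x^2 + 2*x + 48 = (x - 8)*(x - 3)*(x + 2)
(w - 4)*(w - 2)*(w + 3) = w^3 - 3*w^2 - 10*w + 24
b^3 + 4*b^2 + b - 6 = (b - 1)*(b + 2)*(b + 3)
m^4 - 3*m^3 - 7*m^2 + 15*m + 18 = (m - 3)^2*(m + 1)*(m + 2)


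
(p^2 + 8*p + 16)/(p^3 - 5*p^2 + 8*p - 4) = (p^2 + 8*p + 16)/(p^3 - 5*p^2 + 8*p - 4)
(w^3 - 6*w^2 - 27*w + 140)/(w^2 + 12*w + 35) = (w^2 - 11*w + 28)/(w + 7)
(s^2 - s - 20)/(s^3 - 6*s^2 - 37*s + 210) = (s + 4)/(s^2 - s - 42)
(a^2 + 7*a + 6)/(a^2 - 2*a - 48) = (a + 1)/(a - 8)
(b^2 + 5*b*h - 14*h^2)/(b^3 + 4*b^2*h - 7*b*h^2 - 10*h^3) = (b + 7*h)/(b^2 + 6*b*h + 5*h^2)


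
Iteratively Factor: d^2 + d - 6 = (d - 2)*(d + 3)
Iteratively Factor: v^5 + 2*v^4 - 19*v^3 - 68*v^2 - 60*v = (v + 3)*(v^4 - v^3 - 16*v^2 - 20*v) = (v + 2)*(v + 3)*(v^3 - 3*v^2 - 10*v) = (v - 5)*(v + 2)*(v + 3)*(v^2 + 2*v) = (v - 5)*(v + 2)^2*(v + 3)*(v)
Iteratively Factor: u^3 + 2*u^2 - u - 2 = (u + 1)*(u^2 + u - 2) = (u - 1)*(u + 1)*(u + 2)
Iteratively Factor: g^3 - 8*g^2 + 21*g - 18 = (g - 3)*(g^2 - 5*g + 6) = (g - 3)^2*(g - 2)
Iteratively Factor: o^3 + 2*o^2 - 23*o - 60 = (o + 4)*(o^2 - 2*o - 15) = (o - 5)*(o + 4)*(o + 3)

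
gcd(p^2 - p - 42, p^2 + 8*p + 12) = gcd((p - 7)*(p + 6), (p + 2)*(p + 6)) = p + 6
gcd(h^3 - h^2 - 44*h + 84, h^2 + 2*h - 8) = h - 2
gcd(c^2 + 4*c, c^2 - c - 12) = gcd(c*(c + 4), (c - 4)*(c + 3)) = 1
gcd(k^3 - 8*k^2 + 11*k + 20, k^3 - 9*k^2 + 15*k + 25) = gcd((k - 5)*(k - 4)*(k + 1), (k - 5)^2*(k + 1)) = k^2 - 4*k - 5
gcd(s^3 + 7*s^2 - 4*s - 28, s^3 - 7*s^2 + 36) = s + 2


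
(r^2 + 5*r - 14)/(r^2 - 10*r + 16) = (r + 7)/(r - 8)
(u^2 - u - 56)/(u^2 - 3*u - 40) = (u + 7)/(u + 5)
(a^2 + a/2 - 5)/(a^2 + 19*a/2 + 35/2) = (a - 2)/(a + 7)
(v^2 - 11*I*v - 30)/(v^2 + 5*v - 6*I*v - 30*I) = (v - 5*I)/(v + 5)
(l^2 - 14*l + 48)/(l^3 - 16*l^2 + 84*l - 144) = (l - 8)/(l^2 - 10*l + 24)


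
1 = 1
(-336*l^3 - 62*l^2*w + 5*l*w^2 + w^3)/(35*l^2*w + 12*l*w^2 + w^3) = (-48*l^2 - 2*l*w + w^2)/(w*(5*l + w))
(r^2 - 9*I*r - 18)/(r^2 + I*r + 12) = (r - 6*I)/(r + 4*I)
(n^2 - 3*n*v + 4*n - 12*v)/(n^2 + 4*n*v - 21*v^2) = (n + 4)/(n + 7*v)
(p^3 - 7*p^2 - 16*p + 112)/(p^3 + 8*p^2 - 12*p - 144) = (p^2 - 3*p - 28)/(p^2 + 12*p + 36)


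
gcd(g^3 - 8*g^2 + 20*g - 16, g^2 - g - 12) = g - 4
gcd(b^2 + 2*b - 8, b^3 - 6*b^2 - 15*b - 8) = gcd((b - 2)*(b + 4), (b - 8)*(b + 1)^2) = 1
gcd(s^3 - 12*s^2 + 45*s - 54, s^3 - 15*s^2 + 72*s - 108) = s^2 - 9*s + 18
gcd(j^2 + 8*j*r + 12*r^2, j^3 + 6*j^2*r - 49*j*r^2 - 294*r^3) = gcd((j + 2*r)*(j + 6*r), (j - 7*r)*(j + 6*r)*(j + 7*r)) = j + 6*r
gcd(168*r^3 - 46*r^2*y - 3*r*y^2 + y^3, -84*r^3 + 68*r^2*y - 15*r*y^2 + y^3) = -6*r + y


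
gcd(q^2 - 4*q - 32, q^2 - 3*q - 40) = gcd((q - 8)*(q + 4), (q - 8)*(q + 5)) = q - 8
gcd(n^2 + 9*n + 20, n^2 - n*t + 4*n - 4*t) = n + 4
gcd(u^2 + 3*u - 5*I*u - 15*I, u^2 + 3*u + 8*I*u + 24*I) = u + 3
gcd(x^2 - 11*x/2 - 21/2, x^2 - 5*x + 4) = 1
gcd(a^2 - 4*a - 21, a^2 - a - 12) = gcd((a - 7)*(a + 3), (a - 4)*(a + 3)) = a + 3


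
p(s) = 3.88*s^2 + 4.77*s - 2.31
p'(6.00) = 51.33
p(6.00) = 165.99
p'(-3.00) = -18.51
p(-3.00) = 18.30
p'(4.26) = 37.83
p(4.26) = 88.42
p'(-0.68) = -0.51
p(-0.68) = -3.76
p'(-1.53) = -7.10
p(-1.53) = -0.53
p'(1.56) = 16.88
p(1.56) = 14.57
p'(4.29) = 38.06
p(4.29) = 89.56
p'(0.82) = 11.13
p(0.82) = 4.21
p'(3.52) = 32.09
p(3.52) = 62.56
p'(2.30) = 22.62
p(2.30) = 29.19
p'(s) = 7.76*s + 4.77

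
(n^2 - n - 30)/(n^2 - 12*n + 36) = (n + 5)/(n - 6)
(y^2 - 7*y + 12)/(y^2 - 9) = (y - 4)/(y + 3)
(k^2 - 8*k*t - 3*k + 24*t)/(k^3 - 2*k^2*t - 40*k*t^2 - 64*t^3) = (k - 3)/(k^2 + 6*k*t + 8*t^2)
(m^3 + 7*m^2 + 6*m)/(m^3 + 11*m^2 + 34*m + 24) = m/(m + 4)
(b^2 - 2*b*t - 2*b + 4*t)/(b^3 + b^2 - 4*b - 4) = (b - 2*t)/(b^2 + 3*b + 2)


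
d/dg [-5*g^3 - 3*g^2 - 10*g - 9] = -15*g^2 - 6*g - 10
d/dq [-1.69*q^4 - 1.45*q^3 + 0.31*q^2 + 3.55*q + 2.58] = -6.76*q^3 - 4.35*q^2 + 0.62*q + 3.55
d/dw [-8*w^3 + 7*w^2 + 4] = 2*w*(7 - 12*w)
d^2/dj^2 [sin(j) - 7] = -sin(j)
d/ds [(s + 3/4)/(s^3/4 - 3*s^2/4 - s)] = (-8*s^3 + 3*s^2 + 18*s + 12)/(s^2*(s^4 - 6*s^3 + s^2 + 24*s + 16))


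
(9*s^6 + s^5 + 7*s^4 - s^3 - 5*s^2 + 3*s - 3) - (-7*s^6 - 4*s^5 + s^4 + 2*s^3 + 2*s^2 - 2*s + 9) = 16*s^6 + 5*s^5 + 6*s^4 - 3*s^3 - 7*s^2 + 5*s - 12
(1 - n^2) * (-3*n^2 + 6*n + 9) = 3*n^4 - 6*n^3 - 12*n^2 + 6*n + 9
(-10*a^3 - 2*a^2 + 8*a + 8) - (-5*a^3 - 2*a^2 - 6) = -5*a^3 + 8*a + 14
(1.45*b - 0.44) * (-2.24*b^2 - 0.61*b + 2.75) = -3.248*b^3 + 0.1011*b^2 + 4.2559*b - 1.21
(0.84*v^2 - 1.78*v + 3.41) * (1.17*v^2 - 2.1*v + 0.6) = 0.9828*v^4 - 3.8466*v^3 + 8.2317*v^2 - 8.229*v + 2.046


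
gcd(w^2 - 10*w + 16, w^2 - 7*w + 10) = w - 2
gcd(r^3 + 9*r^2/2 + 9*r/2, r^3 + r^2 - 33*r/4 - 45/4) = r + 3/2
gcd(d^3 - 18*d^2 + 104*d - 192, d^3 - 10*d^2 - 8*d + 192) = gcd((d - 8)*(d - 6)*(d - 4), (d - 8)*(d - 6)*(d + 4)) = d^2 - 14*d + 48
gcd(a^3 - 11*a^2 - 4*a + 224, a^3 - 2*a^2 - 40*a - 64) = a^2 - 4*a - 32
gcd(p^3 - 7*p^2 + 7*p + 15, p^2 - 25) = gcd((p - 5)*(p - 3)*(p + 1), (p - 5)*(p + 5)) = p - 5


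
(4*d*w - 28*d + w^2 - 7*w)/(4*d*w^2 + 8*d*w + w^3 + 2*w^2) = (w - 7)/(w*(w + 2))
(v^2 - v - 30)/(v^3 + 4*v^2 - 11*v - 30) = (v - 6)/(v^2 - v - 6)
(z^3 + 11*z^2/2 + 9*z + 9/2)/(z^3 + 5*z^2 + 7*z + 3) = (z + 3/2)/(z + 1)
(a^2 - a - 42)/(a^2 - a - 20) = (-a^2 + a + 42)/(-a^2 + a + 20)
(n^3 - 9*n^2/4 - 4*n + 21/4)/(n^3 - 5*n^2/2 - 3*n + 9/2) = (4*n + 7)/(2*(2*n + 3))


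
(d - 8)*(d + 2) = d^2 - 6*d - 16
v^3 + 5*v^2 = v^2*(v + 5)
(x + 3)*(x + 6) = x^2 + 9*x + 18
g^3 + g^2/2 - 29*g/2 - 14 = (g - 4)*(g + 1)*(g + 7/2)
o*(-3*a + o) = -3*a*o + o^2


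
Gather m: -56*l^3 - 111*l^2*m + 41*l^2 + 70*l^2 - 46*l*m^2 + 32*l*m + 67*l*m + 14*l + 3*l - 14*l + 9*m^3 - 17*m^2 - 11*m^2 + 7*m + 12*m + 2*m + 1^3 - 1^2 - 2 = -56*l^3 + 111*l^2 + 3*l + 9*m^3 + m^2*(-46*l - 28) + m*(-111*l^2 + 99*l + 21) - 2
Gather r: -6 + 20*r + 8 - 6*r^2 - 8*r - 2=-6*r^2 + 12*r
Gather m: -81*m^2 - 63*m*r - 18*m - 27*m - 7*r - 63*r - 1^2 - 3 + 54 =-81*m^2 + m*(-63*r - 45) - 70*r + 50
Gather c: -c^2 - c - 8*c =-c^2 - 9*c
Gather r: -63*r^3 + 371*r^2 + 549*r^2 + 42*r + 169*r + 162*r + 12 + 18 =-63*r^3 + 920*r^2 + 373*r + 30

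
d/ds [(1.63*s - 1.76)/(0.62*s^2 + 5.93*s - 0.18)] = (-1.0106*s^2 + 2.1824*s + 10.1434)/(0.3844*s^4 + 7.3532*s^3 + 34.9417*s^2 - 2.1348*s + 0.0324)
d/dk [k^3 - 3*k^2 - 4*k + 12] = 3*k^2 - 6*k - 4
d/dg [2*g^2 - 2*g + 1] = 4*g - 2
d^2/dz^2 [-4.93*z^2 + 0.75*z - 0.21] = -9.86000000000000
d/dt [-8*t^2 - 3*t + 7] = -16*t - 3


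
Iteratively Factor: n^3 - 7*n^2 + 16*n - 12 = (n - 2)*(n^2 - 5*n + 6) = (n - 3)*(n - 2)*(n - 2)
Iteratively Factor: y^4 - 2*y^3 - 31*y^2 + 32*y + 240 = (y + 4)*(y^3 - 6*y^2 - 7*y + 60) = (y - 5)*(y + 4)*(y^2 - y - 12) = (y - 5)*(y + 3)*(y + 4)*(y - 4)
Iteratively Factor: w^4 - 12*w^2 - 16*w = (w - 4)*(w^3 + 4*w^2 + 4*w) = (w - 4)*(w + 2)*(w^2 + 2*w) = (w - 4)*(w + 2)^2*(w)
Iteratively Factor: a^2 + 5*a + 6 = (a + 3)*(a + 2)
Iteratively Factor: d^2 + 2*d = (d)*(d + 2)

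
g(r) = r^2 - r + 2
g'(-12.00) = -25.00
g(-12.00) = 158.00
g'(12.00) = 23.00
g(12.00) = 134.00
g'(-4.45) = -9.90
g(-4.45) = 26.25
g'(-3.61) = -8.22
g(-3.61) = 18.64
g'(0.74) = 0.48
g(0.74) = 1.81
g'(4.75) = 8.50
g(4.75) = 19.81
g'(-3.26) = -7.52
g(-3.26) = 15.89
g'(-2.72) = -6.44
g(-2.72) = 12.12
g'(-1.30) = -3.60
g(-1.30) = 4.99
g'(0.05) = -0.90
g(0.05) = 1.95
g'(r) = 2*r - 1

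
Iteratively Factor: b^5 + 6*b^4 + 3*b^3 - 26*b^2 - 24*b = (b)*(b^4 + 6*b^3 + 3*b^2 - 26*b - 24) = b*(b + 3)*(b^3 + 3*b^2 - 6*b - 8) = b*(b + 3)*(b + 4)*(b^2 - b - 2) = b*(b + 1)*(b + 3)*(b + 4)*(b - 2)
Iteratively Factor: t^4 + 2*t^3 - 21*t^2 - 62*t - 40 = (t + 1)*(t^3 + t^2 - 22*t - 40) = (t - 5)*(t + 1)*(t^2 + 6*t + 8) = (t - 5)*(t + 1)*(t + 2)*(t + 4)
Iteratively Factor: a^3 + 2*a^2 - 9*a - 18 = (a + 2)*(a^2 - 9) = (a + 2)*(a + 3)*(a - 3)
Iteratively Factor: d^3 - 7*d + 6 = (d - 2)*(d^2 + 2*d - 3) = (d - 2)*(d + 3)*(d - 1)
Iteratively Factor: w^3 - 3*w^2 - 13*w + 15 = (w - 5)*(w^2 + 2*w - 3) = (w - 5)*(w + 3)*(w - 1)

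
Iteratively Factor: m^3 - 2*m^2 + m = (m - 1)*(m^2 - m) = m*(m - 1)*(m - 1)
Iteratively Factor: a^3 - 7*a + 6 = (a - 1)*(a^2 + a - 6) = (a - 2)*(a - 1)*(a + 3)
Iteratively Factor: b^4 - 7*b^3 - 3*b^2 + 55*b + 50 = (b + 2)*(b^3 - 9*b^2 + 15*b + 25) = (b - 5)*(b + 2)*(b^2 - 4*b - 5) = (b - 5)*(b + 1)*(b + 2)*(b - 5)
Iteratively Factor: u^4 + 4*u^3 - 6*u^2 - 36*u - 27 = (u + 3)*(u^3 + u^2 - 9*u - 9) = (u + 1)*(u + 3)*(u^2 - 9) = (u + 1)*(u + 3)^2*(u - 3)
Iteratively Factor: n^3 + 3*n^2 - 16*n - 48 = (n + 4)*(n^2 - n - 12) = (n - 4)*(n + 4)*(n + 3)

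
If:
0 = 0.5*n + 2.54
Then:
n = -5.08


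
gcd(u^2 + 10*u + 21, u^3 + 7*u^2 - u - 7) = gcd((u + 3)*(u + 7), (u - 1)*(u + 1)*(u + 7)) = u + 7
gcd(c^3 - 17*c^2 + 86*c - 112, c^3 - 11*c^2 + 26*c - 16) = c^2 - 10*c + 16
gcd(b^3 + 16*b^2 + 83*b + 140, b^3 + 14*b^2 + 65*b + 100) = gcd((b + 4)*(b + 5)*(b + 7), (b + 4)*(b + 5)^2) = b^2 + 9*b + 20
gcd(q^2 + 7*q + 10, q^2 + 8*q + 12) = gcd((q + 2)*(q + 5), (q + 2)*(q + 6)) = q + 2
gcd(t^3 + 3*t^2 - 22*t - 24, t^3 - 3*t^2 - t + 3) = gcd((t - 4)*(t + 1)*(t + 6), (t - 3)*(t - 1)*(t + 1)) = t + 1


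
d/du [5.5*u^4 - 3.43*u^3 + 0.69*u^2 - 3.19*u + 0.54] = 22.0*u^3 - 10.29*u^2 + 1.38*u - 3.19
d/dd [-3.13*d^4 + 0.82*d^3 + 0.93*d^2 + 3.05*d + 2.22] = -12.52*d^3 + 2.46*d^2 + 1.86*d + 3.05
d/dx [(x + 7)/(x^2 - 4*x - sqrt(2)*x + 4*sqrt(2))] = (x^2 - 4*x - sqrt(2)*x + (x + 7)*(-2*x + sqrt(2) + 4) + 4*sqrt(2))/(x^2 - 4*x - sqrt(2)*x + 4*sqrt(2))^2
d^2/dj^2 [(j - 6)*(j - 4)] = 2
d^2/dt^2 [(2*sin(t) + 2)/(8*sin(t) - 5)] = 26*(-8*sin(t)^2 - 5*sin(t) + 16)/(8*sin(t) - 5)^3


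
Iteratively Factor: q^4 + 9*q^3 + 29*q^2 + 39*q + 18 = (q + 3)*(q^3 + 6*q^2 + 11*q + 6) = (q + 1)*(q + 3)*(q^2 + 5*q + 6) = (q + 1)*(q + 3)^2*(q + 2)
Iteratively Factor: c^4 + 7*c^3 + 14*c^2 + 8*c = (c)*(c^3 + 7*c^2 + 14*c + 8) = c*(c + 4)*(c^2 + 3*c + 2) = c*(c + 1)*(c + 4)*(c + 2)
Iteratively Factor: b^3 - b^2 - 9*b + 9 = (b - 1)*(b^2 - 9) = (b - 3)*(b - 1)*(b + 3)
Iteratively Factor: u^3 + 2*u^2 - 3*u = (u - 1)*(u^2 + 3*u) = u*(u - 1)*(u + 3)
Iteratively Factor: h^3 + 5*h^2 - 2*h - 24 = (h + 3)*(h^2 + 2*h - 8) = (h + 3)*(h + 4)*(h - 2)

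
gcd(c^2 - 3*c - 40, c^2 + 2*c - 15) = c + 5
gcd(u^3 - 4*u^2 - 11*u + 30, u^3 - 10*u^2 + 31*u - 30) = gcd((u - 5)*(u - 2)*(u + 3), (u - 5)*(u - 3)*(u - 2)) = u^2 - 7*u + 10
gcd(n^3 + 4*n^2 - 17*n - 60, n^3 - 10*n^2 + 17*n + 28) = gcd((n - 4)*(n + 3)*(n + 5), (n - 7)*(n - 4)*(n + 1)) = n - 4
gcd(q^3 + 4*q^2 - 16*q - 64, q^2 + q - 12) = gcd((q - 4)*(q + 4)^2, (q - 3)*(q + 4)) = q + 4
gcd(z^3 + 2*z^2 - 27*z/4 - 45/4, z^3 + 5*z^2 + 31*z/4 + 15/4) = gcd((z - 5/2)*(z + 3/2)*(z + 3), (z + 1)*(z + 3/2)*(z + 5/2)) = z + 3/2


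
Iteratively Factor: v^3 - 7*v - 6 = (v + 1)*(v^2 - v - 6) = (v - 3)*(v + 1)*(v + 2)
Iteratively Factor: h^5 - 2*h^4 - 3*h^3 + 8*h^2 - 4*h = (h + 2)*(h^4 - 4*h^3 + 5*h^2 - 2*h) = (h - 1)*(h + 2)*(h^3 - 3*h^2 + 2*h) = (h - 2)*(h - 1)*(h + 2)*(h^2 - h) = h*(h - 2)*(h - 1)*(h + 2)*(h - 1)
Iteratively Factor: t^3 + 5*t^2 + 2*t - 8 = (t - 1)*(t^2 + 6*t + 8) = (t - 1)*(t + 4)*(t + 2)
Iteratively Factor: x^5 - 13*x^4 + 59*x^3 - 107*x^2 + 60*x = (x - 3)*(x^4 - 10*x^3 + 29*x^2 - 20*x) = (x - 3)*(x - 1)*(x^3 - 9*x^2 + 20*x) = (x - 4)*(x - 3)*(x - 1)*(x^2 - 5*x) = (x - 5)*(x - 4)*(x - 3)*(x - 1)*(x)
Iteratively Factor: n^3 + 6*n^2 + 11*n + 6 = (n + 2)*(n^2 + 4*n + 3) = (n + 1)*(n + 2)*(n + 3)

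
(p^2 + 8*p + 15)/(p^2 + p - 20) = (p + 3)/(p - 4)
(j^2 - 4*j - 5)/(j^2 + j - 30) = (j + 1)/(j + 6)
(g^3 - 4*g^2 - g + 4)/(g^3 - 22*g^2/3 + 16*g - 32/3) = 3*(g^2 - 1)/(3*g^2 - 10*g + 8)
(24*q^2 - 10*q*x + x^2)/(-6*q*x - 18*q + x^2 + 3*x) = (-4*q + x)/(x + 3)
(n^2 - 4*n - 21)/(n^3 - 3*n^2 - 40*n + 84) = (n + 3)/(n^2 + 4*n - 12)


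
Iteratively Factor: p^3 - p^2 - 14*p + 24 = (p - 3)*(p^2 + 2*p - 8) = (p - 3)*(p + 4)*(p - 2)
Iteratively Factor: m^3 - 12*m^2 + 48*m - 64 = (m - 4)*(m^2 - 8*m + 16) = (m - 4)^2*(m - 4)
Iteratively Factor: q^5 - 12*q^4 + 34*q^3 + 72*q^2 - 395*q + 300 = (q - 5)*(q^4 - 7*q^3 - q^2 + 67*q - 60) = (q - 5)*(q - 4)*(q^3 - 3*q^2 - 13*q + 15) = (q - 5)^2*(q - 4)*(q^2 + 2*q - 3) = (q - 5)^2*(q - 4)*(q - 1)*(q + 3)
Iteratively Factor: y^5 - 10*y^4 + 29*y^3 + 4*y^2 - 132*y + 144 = (y + 2)*(y^4 - 12*y^3 + 53*y^2 - 102*y + 72) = (y - 2)*(y + 2)*(y^3 - 10*y^2 + 33*y - 36) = (y - 3)*(y - 2)*(y + 2)*(y^2 - 7*y + 12) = (y - 3)^2*(y - 2)*(y + 2)*(y - 4)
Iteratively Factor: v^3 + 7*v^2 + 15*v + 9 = (v + 1)*(v^2 + 6*v + 9) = (v + 1)*(v + 3)*(v + 3)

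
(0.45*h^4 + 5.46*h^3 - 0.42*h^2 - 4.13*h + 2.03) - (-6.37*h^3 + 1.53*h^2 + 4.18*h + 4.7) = 0.45*h^4 + 11.83*h^3 - 1.95*h^2 - 8.31*h - 2.67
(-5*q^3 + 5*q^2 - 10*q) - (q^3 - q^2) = -6*q^3 + 6*q^2 - 10*q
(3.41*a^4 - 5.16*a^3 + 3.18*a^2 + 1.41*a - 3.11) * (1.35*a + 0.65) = 4.6035*a^5 - 4.7495*a^4 + 0.939*a^3 + 3.9705*a^2 - 3.282*a - 2.0215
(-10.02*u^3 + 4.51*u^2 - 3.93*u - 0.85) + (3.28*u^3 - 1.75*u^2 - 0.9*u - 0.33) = -6.74*u^3 + 2.76*u^2 - 4.83*u - 1.18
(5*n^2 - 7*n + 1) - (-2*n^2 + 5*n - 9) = 7*n^2 - 12*n + 10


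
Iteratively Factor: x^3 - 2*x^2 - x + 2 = (x - 1)*(x^2 - x - 2) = (x - 1)*(x + 1)*(x - 2)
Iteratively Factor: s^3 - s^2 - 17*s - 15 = (s - 5)*(s^2 + 4*s + 3) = (s - 5)*(s + 1)*(s + 3)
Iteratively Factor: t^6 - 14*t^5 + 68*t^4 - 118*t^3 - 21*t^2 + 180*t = (t - 5)*(t^5 - 9*t^4 + 23*t^3 - 3*t^2 - 36*t) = t*(t - 5)*(t^4 - 9*t^3 + 23*t^2 - 3*t - 36) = t*(t - 5)*(t - 3)*(t^3 - 6*t^2 + 5*t + 12) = t*(t - 5)*(t - 3)^2*(t^2 - 3*t - 4) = t*(t - 5)*(t - 4)*(t - 3)^2*(t + 1)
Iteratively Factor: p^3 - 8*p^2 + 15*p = (p - 5)*(p^2 - 3*p) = (p - 5)*(p - 3)*(p)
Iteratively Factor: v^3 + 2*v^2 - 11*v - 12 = (v + 1)*(v^2 + v - 12) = (v - 3)*(v + 1)*(v + 4)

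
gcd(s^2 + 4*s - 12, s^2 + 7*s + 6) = s + 6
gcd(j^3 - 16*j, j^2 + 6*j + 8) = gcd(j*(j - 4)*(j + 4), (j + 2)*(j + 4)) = j + 4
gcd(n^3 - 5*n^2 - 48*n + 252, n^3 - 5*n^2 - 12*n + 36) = n - 6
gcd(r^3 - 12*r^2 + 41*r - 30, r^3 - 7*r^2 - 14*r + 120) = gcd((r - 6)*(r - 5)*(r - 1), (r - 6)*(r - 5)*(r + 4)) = r^2 - 11*r + 30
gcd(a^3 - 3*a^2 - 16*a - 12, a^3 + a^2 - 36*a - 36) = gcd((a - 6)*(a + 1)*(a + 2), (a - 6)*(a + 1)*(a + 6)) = a^2 - 5*a - 6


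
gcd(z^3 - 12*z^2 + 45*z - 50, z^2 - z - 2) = z - 2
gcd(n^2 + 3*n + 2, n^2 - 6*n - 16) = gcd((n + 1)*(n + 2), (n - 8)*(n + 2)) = n + 2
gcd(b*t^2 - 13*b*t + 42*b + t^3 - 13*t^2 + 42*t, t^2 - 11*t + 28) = t - 7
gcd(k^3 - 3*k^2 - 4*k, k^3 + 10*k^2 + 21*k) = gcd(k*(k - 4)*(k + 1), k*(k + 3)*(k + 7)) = k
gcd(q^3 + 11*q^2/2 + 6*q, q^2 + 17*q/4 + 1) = q + 4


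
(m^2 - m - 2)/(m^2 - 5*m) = (m^2 - m - 2)/(m*(m - 5))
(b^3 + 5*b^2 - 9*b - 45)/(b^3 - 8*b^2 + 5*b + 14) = (b^3 + 5*b^2 - 9*b - 45)/(b^3 - 8*b^2 + 5*b + 14)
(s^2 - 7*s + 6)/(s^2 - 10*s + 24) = (s - 1)/(s - 4)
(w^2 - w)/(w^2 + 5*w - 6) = w/(w + 6)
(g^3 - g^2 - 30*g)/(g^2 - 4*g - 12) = g*(g + 5)/(g + 2)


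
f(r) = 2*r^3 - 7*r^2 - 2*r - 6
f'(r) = 6*r^2 - 14*r - 2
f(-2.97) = -114.20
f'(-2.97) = 92.51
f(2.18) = -22.91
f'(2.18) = -4.01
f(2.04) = -22.23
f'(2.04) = -5.59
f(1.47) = -17.71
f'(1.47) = -9.61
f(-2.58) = -81.78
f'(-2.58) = 74.06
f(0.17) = -6.53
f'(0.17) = -4.21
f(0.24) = -6.86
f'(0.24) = -5.01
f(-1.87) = -39.82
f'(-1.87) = 45.16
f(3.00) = -21.00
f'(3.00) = 10.00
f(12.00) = 2418.00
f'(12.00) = 694.00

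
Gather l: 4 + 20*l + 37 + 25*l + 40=45*l + 81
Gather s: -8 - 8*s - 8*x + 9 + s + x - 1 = -7*s - 7*x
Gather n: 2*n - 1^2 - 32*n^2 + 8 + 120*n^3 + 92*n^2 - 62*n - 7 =120*n^3 + 60*n^2 - 60*n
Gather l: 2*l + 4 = 2*l + 4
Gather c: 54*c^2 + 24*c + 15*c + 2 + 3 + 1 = 54*c^2 + 39*c + 6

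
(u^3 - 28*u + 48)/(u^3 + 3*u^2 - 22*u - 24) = (u - 2)/(u + 1)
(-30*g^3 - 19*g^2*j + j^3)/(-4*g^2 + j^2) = (15*g^2 + 2*g*j - j^2)/(2*g - j)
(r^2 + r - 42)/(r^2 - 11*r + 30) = (r + 7)/(r - 5)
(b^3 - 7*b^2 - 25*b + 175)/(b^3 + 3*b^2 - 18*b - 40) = (b^2 - 12*b + 35)/(b^2 - 2*b - 8)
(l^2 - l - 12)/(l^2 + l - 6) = (l - 4)/(l - 2)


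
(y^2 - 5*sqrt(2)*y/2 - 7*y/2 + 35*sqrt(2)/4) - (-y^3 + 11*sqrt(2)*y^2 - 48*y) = y^3 - 11*sqrt(2)*y^2 + y^2 - 5*sqrt(2)*y/2 + 89*y/2 + 35*sqrt(2)/4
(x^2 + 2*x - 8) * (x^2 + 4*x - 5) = x^4 + 6*x^3 - 5*x^2 - 42*x + 40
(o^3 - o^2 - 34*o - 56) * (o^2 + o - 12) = o^5 - 47*o^3 - 78*o^2 + 352*o + 672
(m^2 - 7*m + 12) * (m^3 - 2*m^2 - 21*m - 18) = m^5 - 9*m^4 + 5*m^3 + 105*m^2 - 126*m - 216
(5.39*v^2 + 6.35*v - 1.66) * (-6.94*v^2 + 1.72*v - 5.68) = -37.4066*v^4 - 34.7982*v^3 - 8.1728*v^2 - 38.9232*v + 9.4288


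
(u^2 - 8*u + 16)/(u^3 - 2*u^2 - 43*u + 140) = (u - 4)/(u^2 + 2*u - 35)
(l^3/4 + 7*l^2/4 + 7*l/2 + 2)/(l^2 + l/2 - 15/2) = (l^3 + 7*l^2 + 14*l + 8)/(2*(2*l^2 + l - 15))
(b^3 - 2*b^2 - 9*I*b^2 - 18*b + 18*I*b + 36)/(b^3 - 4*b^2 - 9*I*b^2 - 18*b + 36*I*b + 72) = (b - 2)/(b - 4)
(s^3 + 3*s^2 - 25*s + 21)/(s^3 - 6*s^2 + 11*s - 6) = (s + 7)/(s - 2)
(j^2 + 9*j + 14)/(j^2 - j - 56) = (j + 2)/(j - 8)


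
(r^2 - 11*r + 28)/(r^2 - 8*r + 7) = (r - 4)/(r - 1)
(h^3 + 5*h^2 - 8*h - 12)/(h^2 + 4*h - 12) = h + 1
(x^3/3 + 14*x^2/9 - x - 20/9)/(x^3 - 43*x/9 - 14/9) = (-3*x^3 - 14*x^2 + 9*x + 20)/(-9*x^3 + 43*x + 14)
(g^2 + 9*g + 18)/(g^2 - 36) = (g + 3)/(g - 6)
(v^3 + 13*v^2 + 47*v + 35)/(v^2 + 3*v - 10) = (v^2 + 8*v + 7)/(v - 2)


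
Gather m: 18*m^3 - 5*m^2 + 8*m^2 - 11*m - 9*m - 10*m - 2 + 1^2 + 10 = 18*m^3 + 3*m^2 - 30*m + 9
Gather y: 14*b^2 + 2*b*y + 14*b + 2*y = 14*b^2 + 14*b + y*(2*b + 2)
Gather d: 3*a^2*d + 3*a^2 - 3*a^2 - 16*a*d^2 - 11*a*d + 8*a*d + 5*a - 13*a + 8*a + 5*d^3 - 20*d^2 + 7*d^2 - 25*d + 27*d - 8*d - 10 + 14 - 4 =5*d^3 + d^2*(-16*a - 13) + d*(3*a^2 - 3*a - 6)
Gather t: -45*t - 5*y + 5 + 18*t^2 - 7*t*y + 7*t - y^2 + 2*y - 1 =18*t^2 + t*(-7*y - 38) - y^2 - 3*y + 4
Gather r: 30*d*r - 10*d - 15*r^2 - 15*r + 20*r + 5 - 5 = -10*d - 15*r^2 + r*(30*d + 5)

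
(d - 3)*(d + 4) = d^2 + d - 12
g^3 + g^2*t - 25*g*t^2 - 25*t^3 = (g - 5*t)*(g + t)*(g + 5*t)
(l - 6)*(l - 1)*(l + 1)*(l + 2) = l^4 - 4*l^3 - 13*l^2 + 4*l + 12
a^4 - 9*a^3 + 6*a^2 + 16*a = a*(a - 8)*(a - 2)*(a + 1)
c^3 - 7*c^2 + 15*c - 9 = (c - 3)^2*(c - 1)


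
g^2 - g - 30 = (g - 6)*(g + 5)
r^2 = r^2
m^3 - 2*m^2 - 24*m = m*(m - 6)*(m + 4)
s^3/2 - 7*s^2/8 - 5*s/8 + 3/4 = (s/2 + 1/2)*(s - 2)*(s - 3/4)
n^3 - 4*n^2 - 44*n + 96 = (n - 8)*(n - 2)*(n + 6)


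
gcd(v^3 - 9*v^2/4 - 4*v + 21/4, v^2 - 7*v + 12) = v - 3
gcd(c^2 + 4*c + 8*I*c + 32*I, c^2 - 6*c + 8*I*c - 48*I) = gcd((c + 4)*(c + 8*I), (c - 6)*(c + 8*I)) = c + 8*I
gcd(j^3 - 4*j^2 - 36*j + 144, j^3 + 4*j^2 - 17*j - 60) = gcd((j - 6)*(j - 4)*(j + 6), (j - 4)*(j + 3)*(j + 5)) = j - 4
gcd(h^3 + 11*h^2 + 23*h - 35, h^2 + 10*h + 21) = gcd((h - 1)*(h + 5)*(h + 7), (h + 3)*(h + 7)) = h + 7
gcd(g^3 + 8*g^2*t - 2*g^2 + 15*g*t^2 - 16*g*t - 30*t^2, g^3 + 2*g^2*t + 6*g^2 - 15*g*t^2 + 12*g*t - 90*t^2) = g + 5*t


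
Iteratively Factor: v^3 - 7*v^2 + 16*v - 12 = (v - 2)*(v^2 - 5*v + 6) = (v - 3)*(v - 2)*(v - 2)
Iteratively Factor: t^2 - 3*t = (t - 3)*(t)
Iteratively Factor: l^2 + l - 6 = (l + 3)*(l - 2)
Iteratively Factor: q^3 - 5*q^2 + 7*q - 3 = (q - 1)*(q^2 - 4*q + 3) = (q - 3)*(q - 1)*(q - 1)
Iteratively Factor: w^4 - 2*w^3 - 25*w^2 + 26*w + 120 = (w - 5)*(w^3 + 3*w^2 - 10*w - 24) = (w - 5)*(w + 4)*(w^2 - w - 6) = (w - 5)*(w + 2)*(w + 4)*(w - 3)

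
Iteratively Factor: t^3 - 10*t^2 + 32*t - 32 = (t - 4)*(t^2 - 6*t + 8) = (t - 4)^2*(t - 2)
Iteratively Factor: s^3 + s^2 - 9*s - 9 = (s + 1)*(s^2 - 9) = (s + 1)*(s + 3)*(s - 3)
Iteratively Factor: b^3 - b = (b - 1)*(b^2 + b) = b*(b - 1)*(b + 1)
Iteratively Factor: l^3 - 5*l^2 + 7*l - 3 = (l - 1)*(l^2 - 4*l + 3) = (l - 1)^2*(l - 3)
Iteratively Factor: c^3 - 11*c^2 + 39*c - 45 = (c - 3)*(c^2 - 8*c + 15) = (c - 5)*(c - 3)*(c - 3)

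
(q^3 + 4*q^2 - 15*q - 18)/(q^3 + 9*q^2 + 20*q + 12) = (q - 3)/(q + 2)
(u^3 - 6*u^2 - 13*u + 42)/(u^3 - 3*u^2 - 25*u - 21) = (u - 2)/(u + 1)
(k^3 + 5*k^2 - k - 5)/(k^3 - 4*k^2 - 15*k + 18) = (k^2 + 6*k + 5)/(k^2 - 3*k - 18)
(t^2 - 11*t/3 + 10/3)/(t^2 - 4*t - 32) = (-3*t^2 + 11*t - 10)/(3*(-t^2 + 4*t + 32))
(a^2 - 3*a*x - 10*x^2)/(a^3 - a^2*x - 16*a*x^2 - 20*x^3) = 1/(a + 2*x)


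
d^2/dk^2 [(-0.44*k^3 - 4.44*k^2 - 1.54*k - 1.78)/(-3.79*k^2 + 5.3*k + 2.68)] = (-7.105427357601e-15*k^5 + 5.6843418860808e-14*k^4 + 256.271524*k^3 + 461.494956*k^2 - 101.715096*k + 156.191424)/(54.439939*k^6 - 228.38919*k^5 + 203.895936*k^4 + 174.12196*k^3 - 144.179712*k^2 - 114.20016*k - 19.248832)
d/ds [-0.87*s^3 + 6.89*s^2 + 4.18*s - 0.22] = -2.61*s^2 + 13.78*s + 4.18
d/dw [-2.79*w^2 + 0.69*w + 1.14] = 0.69 - 5.58*w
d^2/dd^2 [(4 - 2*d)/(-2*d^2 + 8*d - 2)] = 2*(3*(2 - d)*(d^2 - 4*d + 1) + 4*(d - 2)^3)/(d^2 - 4*d + 1)^3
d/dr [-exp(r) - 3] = -exp(r)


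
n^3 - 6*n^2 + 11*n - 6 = (n - 3)*(n - 2)*(n - 1)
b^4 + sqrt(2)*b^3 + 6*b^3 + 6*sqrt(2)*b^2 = b^2*(b + 6)*(b + sqrt(2))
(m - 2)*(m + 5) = m^2 + 3*m - 10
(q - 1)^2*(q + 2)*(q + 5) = q^4 + 5*q^3 - 3*q^2 - 13*q + 10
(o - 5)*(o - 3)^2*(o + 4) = o^4 - 7*o^3 - 5*o^2 + 111*o - 180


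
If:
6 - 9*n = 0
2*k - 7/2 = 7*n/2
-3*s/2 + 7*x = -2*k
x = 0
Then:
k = 35/12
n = 2/3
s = 35/9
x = 0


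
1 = 1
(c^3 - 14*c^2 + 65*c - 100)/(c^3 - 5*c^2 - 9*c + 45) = (c^2 - 9*c + 20)/(c^2 - 9)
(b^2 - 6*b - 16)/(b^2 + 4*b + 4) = (b - 8)/(b + 2)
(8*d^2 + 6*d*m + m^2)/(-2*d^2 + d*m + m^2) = (-4*d - m)/(d - m)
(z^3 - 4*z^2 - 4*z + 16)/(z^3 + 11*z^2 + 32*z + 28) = (z^2 - 6*z + 8)/(z^2 + 9*z + 14)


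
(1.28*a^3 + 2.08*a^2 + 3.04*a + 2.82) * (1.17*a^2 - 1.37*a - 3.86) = 1.4976*a^5 + 0.679999999999999*a^4 - 4.2336*a^3 - 8.8942*a^2 - 15.5978*a - 10.8852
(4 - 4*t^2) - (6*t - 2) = -4*t^2 - 6*t + 6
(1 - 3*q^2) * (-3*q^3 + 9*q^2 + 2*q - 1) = 9*q^5 - 27*q^4 - 9*q^3 + 12*q^2 + 2*q - 1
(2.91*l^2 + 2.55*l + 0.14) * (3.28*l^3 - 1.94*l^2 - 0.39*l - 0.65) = 9.5448*l^5 + 2.7186*l^4 - 5.6227*l^3 - 3.1576*l^2 - 1.7121*l - 0.091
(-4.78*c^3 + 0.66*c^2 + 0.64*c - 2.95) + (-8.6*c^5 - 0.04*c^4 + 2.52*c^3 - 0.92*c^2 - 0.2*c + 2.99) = -8.6*c^5 - 0.04*c^4 - 2.26*c^3 - 0.26*c^2 + 0.44*c + 0.04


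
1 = 1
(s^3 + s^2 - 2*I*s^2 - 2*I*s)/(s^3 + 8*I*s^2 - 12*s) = (s^2 + s - 2*I*s - 2*I)/(s^2 + 8*I*s - 12)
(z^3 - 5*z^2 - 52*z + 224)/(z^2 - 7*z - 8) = (z^2 + 3*z - 28)/(z + 1)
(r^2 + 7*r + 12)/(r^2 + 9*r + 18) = (r + 4)/(r + 6)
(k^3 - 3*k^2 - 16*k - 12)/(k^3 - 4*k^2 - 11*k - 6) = (k + 2)/(k + 1)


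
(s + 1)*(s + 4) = s^2 + 5*s + 4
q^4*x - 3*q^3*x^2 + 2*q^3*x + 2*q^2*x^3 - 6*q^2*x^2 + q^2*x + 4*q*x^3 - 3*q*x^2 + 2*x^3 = (q + 1)*(q - 2*x)*(q - x)*(q*x + x)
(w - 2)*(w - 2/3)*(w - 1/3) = w^3 - 3*w^2 + 20*w/9 - 4/9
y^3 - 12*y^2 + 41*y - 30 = (y - 6)*(y - 5)*(y - 1)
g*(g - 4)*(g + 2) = g^3 - 2*g^2 - 8*g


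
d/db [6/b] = -6/b^2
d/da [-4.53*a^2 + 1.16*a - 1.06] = 1.16 - 9.06*a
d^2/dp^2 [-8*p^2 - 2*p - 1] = -16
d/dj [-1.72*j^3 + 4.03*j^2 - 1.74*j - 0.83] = -5.16*j^2 + 8.06*j - 1.74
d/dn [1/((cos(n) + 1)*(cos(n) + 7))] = 2*(cos(n) + 4)*sin(n)/((cos(n) + 1)^2*(cos(n) + 7)^2)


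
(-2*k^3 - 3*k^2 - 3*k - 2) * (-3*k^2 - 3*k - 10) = 6*k^5 + 15*k^4 + 38*k^3 + 45*k^2 + 36*k + 20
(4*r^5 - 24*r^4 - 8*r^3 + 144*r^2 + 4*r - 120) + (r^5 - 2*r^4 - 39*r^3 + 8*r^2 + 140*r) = 5*r^5 - 26*r^4 - 47*r^3 + 152*r^2 + 144*r - 120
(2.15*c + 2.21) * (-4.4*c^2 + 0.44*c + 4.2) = -9.46*c^3 - 8.778*c^2 + 10.0024*c + 9.282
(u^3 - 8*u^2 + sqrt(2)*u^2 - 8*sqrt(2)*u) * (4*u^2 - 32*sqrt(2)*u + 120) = 4*u^5 - 28*sqrt(2)*u^4 - 32*u^4 + 56*u^3 + 224*sqrt(2)*u^3 - 448*u^2 + 120*sqrt(2)*u^2 - 960*sqrt(2)*u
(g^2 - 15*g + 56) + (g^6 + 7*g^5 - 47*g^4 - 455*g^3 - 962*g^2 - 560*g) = g^6 + 7*g^5 - 47*g^4 - 455*g^3 - 961*g^2 - 575*g + 56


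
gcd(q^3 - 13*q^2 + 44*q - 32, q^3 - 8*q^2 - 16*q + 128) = q^2 - 12*q + 32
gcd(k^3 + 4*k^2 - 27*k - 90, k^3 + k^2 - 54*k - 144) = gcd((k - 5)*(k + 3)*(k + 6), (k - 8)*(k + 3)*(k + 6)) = k^2 + 9*k + 18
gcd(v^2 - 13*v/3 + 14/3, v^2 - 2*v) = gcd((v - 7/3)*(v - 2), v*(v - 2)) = v - 2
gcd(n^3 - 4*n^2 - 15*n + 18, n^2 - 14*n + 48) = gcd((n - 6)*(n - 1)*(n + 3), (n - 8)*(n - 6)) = n - 6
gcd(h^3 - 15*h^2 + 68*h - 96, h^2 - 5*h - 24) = h - 8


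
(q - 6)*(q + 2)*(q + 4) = q^3 - 28*q - 48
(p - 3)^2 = p^2 - 6*p + 9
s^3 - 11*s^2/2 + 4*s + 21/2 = (s - 7/2)*(s - 3)*(s + 1)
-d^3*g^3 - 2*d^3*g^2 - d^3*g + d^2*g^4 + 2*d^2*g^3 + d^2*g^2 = g*(-d + g)*(d*g + d)^2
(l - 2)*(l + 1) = l^2 - l - 2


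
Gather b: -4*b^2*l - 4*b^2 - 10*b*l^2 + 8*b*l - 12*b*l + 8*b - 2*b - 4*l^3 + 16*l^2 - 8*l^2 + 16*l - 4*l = b^2*(-4*l - 4) + b*(-10*l^2 - 4*l + 6) - 4*l^3 + 8*l^2 + 12*l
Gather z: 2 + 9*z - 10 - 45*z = -36*z - 8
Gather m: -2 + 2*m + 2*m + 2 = 4*m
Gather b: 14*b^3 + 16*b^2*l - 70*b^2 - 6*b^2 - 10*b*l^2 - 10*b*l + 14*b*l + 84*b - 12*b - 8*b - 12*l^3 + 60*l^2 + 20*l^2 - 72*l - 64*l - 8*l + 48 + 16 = 14*b^3 + b^2*(16*l - 76) + b*(-10*l^2 + 4*l + 64) - 12*l^3 + 80*l^2 - 144*l + 64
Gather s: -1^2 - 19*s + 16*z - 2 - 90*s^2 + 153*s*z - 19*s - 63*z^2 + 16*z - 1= -90*s^2 + s*(153*z - 38) - 63*z^2 + 32*z - 4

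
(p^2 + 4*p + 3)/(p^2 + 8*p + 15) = (p + 1)/(p + 5)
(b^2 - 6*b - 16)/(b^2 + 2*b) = (b - 8)/b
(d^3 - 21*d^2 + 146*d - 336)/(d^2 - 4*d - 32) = (d^2 - 13*d + 42)/(d + 4)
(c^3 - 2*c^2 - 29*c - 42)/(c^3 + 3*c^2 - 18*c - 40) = (c^2 - 4*c - 21)/(c^2 + c - 20)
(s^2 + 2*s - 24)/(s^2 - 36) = (s - 4)/(s - 6)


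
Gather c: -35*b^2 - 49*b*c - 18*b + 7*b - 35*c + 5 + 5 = -35*b^2 - 11*b + c*(-49*b - 35) + 10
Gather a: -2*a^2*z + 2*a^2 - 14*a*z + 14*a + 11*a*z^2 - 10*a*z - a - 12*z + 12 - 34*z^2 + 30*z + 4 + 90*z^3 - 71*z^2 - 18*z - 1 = a^2*(2 - 2*z) + a*(11*z^2 - 24*z + 13) + 90*z^3 - 105*z^2 + 15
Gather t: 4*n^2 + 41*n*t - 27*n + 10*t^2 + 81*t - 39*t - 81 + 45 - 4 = 4*n^2 - 27*n + 10*t^2 + t*(41*n + 42) - 40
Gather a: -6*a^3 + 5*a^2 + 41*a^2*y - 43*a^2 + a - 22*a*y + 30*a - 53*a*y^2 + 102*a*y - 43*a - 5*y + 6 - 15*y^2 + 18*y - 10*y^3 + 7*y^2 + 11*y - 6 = -6*a^3 + a^2*(41*y - 38) + a*(-53*y^2 + 80*y - 12) - 10*y^3 - 8*y^2 + 24*y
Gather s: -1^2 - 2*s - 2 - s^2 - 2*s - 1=-s^2 - 4*s - 4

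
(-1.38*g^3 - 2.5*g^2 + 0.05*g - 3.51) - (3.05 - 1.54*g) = -1.38*g^3 - 2.5*g^2 + 1.59*g - 6.56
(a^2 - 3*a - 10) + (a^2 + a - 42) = 2*a^2 - 2*a - 52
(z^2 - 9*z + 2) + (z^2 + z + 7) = 2*z^2 - 8*z + 9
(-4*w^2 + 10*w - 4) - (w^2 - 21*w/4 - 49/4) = -5*w^2 + 61*w/4 + 33/4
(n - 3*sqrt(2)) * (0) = 0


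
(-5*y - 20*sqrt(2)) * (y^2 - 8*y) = -5*y^3 - 20*sqrt(2)*y^2 + 40*y^2 + 160*sqrt(2)*y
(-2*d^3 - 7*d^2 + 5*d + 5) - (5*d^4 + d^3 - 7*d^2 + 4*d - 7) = -5*d^4 - 3*d^3 + d + 12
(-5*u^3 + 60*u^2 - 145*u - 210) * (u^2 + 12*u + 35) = -5*u^5 + 400*u^3 + 150*u^2 - 7595*u - 7350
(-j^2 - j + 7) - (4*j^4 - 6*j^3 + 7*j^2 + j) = -4*j^4 + 6*j^3 - 8*j^2 - 2*j + 7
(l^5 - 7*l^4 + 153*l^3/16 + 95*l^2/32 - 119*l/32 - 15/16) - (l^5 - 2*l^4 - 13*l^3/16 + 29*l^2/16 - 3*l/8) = -5*l^4 + 83*l^3/8 + 37*l^2/32 - 107*l/32 - 15/16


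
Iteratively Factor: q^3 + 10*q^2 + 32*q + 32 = (q + 2)*(q^2 + 8*q + 16) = (q + 2)*(q + 4)*(q + 4)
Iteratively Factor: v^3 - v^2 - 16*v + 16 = (v - 1)*(v^2 - 16) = (v - 1)*(v + 4)*(v - 4)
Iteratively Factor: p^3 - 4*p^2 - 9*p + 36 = (p - 3)*(p^2 - p - 12) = (p - 3)*(p + 3)*(p - 4)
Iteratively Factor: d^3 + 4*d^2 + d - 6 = (d + 2)*(d^2 + 2*d - 3) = (d - 1)*(d + 2)*(d + 3)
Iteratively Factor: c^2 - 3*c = (c)*(c - 3)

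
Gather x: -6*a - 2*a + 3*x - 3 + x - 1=-8*a + 4*x - 4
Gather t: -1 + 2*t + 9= 2*t + 8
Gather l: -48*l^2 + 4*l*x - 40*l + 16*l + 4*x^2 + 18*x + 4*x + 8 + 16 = -48*l^2 + l*(4*x - 24) + 4*x^2 + 22*x + 24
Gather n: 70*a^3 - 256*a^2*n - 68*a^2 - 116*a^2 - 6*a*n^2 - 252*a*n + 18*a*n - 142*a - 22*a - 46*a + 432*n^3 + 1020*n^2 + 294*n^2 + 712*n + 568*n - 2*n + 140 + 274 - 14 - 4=70*a^3 - 184*a^2 - 210*a + 432*n^3 + n^2*(1314 - 6*a) + n*(-256*a^2 - 234*a + 1278) + 396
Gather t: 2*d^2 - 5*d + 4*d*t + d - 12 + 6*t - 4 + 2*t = 2*d^2 - 4*d + t*(4*d + 8) - 16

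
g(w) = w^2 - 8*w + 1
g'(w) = 2*w - 8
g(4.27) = -14.93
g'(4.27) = 0.54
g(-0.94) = 9.40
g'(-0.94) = -9.88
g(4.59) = -14.65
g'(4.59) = 1.18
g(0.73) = -4.31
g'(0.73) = -6.54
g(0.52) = -2.89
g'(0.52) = -6.96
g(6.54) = -8.55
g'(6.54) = 5.08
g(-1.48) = 15.03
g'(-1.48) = -10.96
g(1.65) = -9.48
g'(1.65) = -4.70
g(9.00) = 10.00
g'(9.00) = 10.00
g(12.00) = 49.00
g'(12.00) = 16.00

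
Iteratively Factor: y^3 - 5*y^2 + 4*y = (y - 1)*(y^2 - 4*y) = (y - 4)*(y - 1)*(y)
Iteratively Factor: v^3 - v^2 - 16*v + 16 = (v + 4)*(v^2 - 5*v + 4) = (v - 4)*(v + 4)*(v - 1)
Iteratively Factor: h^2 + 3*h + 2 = (h + 2)*(h + 1)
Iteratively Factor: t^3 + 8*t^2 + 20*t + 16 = (t + 2)*(t^2 + 6*t + 8) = (t + 2)*(t + 4)*(t + 2)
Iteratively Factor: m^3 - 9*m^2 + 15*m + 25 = (m - 5)*(m^2 - 4*m - 5) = (m - 5)^2*(m + 1)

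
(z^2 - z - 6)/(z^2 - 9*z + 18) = (z + 2)/(z - 6)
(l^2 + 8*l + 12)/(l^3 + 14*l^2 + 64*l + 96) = (l + 2)/(l^2 + 8*l + 16)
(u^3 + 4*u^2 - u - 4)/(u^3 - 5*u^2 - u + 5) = (u + 4)/(u - 5)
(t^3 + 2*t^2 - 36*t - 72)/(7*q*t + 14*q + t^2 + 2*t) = (t^2 - 36)/(7*q + t)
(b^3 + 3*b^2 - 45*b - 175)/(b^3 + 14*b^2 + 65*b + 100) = (b - 7)/(b + 4)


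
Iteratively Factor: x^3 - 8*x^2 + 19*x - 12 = (x - 3)*(x^2 - 5*x + 4) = (x - 3)*(x - 1)*(x - 4)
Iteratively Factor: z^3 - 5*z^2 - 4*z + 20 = (z + 2)*(z^2 - 7*z + 10) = (z - 5)*(z + 2)*(z - 2)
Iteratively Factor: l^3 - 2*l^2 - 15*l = (l + 3)*(l^2 - 5*l) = (l - 5)*(l + 3)*(l)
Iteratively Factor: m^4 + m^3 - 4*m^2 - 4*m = (m + 2)*(m^3 - m^2 - 2*m) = m*(m + 2)*(m^2 - m - 2) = m*(m - 2)*(m + 2)*(m + 1)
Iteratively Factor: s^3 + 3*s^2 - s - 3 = (s + 1)*(s^2 + 2*s - 3) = (s - 1)*(s + 1)*(s + 3)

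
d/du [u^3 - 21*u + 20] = 3*u^2 - 21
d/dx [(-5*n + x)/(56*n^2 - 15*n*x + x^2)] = (56*n^2 - 15*n*x + x^2 - (5*n - x)*(15*n - 2*x))/(56*n^2 - 15*n*x + x^2)^2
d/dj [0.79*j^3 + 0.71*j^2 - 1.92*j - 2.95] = 2.37*j^2 + 1.42*j - 1.92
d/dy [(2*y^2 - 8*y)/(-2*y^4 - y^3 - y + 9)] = 2*(y*(y - 4)*(8*y^3 + 3*y^2 + 1) + 2*(2 - y)*(2*y^4 + y^3 + y - 9))/(2*y^4 + y^3 + y - 9)^2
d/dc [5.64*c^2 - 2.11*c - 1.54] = 11.28*c - 2.11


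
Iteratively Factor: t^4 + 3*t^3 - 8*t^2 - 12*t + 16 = (t + 4)*(t^3 - t^2 - 4*t + 4) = (t - 2)*(t + 4)*(t^2 + t - 2) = (t - 2)*(t + 2)*(t + 4)*(t - 1)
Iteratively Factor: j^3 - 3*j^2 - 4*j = (j + 1)*(j^2 - 4*j) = (j - 4)*(j + 1)*(j)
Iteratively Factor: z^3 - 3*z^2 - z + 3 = (z - 3)*(z^2 - 1) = (z - 3)*(z + 1)*(z - 1)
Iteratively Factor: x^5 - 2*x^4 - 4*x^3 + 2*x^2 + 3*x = (x + 1)*(x^4 - 3*x^3 - x^2 + 3*x) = x*(x + 1)*(x^3 - 3*x^2 - x + 3) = x*(x - 1)*(x + 1)*(x^2 - 2*x - 3) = x*(x - 1)*(x + 1)^2*(x - 3)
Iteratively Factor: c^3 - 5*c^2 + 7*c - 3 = (c - 1)*(c^2 - 4*c + 3) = (c - 1)^2*(c - 3)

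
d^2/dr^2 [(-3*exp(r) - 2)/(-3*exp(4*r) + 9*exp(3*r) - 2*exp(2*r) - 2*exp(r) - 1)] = (243*exp(8*r) - 603*exp(7*r) - 234*exp(6*r) + 1278*exp(5*r) - 378*exp(4*r) + 203*exp(3*r) + 150*exp(2*r) - 14*exp(r) - 1)*exp(r)/(27*exp(12*r) - 243*exp(11*r) + 783*exp(10*r) - 999*exp(9*r) + 225*exp(8*r) + 288*exp(7*r) + 107*exp(6*r) - 156*exp(5*r) - 63*exp(4*r) + 5*exp(3*r) + 18*exp(2*r) + 6*exp(r) + 1)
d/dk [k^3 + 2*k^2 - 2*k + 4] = 3*k^2 + 4*k - 2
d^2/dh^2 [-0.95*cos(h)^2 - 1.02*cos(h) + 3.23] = 1.02*cos(h) + 1.9*cos(2*h)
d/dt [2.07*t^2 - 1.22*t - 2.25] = 4.14*t - 1.22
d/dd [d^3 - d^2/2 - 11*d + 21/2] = 3*d^2 - d - 11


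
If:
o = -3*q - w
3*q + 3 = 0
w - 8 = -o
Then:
No Solution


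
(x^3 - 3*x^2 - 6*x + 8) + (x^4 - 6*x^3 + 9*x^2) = x^4 - 5*x^3 + 6*x^2 - 6*x + 8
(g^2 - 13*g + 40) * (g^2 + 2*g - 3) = g^4 - 11*g^3 + 11*g^2 + 119*g - 120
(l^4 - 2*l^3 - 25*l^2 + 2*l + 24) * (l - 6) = l^5 - 8*l^4 - 13*l^3 + 152*l^2 + 12*l - 144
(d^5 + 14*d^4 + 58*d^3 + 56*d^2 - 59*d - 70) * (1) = d^5 + 14*d^4 + 58*d^3 + 56*d^2 - 59*d - 70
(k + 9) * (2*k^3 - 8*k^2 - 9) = 2*k^4 + 10*k^3 - 72*k^2 - 9*k - 81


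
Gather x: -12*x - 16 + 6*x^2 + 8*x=6*x^2 - 4*x - 16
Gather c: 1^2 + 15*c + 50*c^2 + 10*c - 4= 50*c^2 + 25*c - 3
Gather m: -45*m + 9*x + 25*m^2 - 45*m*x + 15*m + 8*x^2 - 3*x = 25*m^2 + m*(-45*x - 30) + 8*x^2 + 6*x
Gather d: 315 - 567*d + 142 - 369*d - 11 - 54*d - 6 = 440 - 990*d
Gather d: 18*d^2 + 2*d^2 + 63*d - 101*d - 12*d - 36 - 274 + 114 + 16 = 20*d^2 - 50*d - 180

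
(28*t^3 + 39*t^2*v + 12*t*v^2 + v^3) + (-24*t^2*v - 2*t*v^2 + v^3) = 28*t^3 + 15*t^2*v + 10*t*v^2 + 2*v^3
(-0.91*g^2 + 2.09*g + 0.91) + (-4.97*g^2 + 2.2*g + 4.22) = -5.88*g^2 + 4.29*g + 5.13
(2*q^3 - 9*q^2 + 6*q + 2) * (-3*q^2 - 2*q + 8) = -6*q^5 + 23*q^4 + 16*q^3 - 90*q^2 + 44*q + 16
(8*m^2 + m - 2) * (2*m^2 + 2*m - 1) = 16*m^4 + 18*m^3 - 10*m^2 - 5*m + 2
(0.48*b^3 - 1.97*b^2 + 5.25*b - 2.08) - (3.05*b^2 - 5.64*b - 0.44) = 0.48*b^3 - 5.02*b^2 + 10.89*b - 1.64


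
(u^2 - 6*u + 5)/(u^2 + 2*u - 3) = (u - 5)/(u + 3)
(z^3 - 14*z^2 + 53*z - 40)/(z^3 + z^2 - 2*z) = (z^2 - 13*z + 40)/(z*(z + 2))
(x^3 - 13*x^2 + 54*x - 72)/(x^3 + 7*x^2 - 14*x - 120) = (x^2 - 9*x + 18)/(x^2 + 11*x + 30)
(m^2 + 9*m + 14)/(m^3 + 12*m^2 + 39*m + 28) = (m + 2)/(m^2 + 5*m + 4)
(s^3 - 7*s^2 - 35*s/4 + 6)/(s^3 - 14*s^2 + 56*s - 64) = (s^2 + s - 3/4)/(s^2 - 6*s + 8)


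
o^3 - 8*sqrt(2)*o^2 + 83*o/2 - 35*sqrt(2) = (o - 7*sqrt(2)/2)*(o - 5*sqrt(2)/2)*(o - 2*sqrt(2))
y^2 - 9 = (y - 3)*(y + 3)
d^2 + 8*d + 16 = (d + 4)^2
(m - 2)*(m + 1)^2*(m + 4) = m^4 + 4*m^3 - 3*m^2 - 14*m - 8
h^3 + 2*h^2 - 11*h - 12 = (h - 3)*(h + 1)*(h + 4)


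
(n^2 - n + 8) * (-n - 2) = -n^3 - n^2 - 6*n - 16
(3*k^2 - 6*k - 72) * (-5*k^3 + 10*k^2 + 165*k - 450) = -15*k^5 + 60*k^4 + 795*k^3 - 3060*k^2 - 9180*k + 32400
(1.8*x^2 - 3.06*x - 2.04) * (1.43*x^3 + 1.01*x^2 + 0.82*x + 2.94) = 2.574*x^5 - 2.5578*x^4 - 4.5318*x^3 + 0.7224*x^2 - 10.6692*x - 5.9976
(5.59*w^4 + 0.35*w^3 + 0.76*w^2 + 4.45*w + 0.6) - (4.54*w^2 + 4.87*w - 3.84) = 5.59*w^4 + 0.35*w^3 - 3.78*w^2 - 0.42*w + 4.44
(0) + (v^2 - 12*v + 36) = v^2 - 12*v + 36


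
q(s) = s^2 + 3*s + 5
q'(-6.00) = -9.00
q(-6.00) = 23.00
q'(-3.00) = -3.00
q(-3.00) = 5.00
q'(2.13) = 7.26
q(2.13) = 15.93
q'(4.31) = 11.62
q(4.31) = 36.51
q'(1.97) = 6.94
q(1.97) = 14.79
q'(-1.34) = 0.32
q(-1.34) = 2.78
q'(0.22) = 3.44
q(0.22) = 5.71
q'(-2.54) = -2.08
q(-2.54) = 3.83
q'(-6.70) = -10.40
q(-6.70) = 29.79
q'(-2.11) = -1.22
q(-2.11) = 3.12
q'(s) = 2*s + 3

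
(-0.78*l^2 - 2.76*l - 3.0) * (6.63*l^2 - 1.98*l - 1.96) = -5.1714*l^4 - 16.7544*l^3 - 12.8964*l^2 + 11.3496*l + 5.88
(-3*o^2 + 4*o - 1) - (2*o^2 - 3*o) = -5*o^2 + 7*o - 1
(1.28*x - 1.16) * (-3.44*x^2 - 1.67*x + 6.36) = -4.4032*x^3 + 1.8528*x^2 + 10.078*x - 7.3776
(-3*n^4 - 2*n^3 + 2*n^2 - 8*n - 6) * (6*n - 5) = -18*n^5 + 3*n^4 + 22*n^3 - 58*n^2 + 4*n + 30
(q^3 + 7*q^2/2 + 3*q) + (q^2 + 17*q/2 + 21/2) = q^3 + 9*q^2/2 + 23*q/2 + 21/2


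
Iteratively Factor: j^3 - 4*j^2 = (j)*(j^2 - 4*j) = j*(j - 4)*(j)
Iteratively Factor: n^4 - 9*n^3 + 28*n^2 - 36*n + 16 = (n - 4)*(n^3 - 5*n^2 + 8*n - 4) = (n - 4)*(n - 2)*(n^2 - 3*n + 2) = (n - 4)*(n - 2)*(n - 1)*(n - 2)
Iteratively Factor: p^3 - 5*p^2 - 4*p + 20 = (p - 5)*(p^2 - 4) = (p - 5)*(p - 2)*(p + 2)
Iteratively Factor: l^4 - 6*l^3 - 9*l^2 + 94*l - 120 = (l - 3)*(l^3 - 3*l^2 - 18*l + 40) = (l - 3)*(l + 4)*(l^2 - 7*l + 10) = (l - 5)*(l - 3)*(l + 4)*(l - 2)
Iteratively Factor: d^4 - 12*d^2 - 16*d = (d - 4)*(d^3 + 4*d^2 + 4*d) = (d - 4)*(d + 2)*(d^2 + 2*d) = d*(d - 4)*(d + 2)*(d + 2)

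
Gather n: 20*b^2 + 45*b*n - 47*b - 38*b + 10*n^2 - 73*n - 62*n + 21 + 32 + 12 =20*b^2 - 85*b + 10*n^2 + n*(45*b - 135) + 65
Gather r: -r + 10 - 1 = 9 - r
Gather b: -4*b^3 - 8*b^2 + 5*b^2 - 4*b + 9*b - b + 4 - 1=-4*b^3 - 3*b^2 + 4*b + 3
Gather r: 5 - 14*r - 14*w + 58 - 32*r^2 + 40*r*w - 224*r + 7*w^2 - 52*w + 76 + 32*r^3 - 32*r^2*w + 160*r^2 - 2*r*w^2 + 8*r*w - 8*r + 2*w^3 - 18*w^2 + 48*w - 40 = 32*r^3 + r^2*(128 - 32*w) + r*(-2*w^2 + 48*w - 246) + 2*w^3 - 11*w^2 - 18*w + 99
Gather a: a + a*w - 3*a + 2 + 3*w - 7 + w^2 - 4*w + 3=a*(w - 2) + w^2 - w - 2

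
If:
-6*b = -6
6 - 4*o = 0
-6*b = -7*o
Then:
No Solution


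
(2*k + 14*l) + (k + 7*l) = 3*k + 21*l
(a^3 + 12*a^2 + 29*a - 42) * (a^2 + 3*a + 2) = a^5 + 15*a^4 + 67*a^3 + 69*a^2 - 68*a - 84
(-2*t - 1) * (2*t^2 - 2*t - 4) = -4*t^3 + 2*t^2 + 10*t + 4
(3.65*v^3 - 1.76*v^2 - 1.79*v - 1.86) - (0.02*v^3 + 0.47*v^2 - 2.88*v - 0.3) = 3.63*v^3 - 2.23*v^2 + 1.09*v - 1.56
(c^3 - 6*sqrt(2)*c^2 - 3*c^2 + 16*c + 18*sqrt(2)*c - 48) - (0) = c^3 - 6*sqrt(2)*c^2 - 3*c^2 + 16*c + 18*sqrt(2)*c - 48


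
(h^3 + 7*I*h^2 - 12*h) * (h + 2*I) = h^4 + 9*I*h^3 - 26*h^2 - 24*I*h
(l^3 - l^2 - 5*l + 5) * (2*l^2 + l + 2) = 2*l^5 - l^4 - 9*l^3 + 3*l^2 - 5*l + 10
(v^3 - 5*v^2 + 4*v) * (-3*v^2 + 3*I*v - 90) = -3*v^5 + 15*v^4 + 3*I*v^4 - 102*v^3 - 15*I*v^3 + 450*v^2 + 12*I*v^2 - 360*v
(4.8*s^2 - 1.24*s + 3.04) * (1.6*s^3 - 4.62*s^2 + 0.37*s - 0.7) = 7.68*s^5 - 24.16*s^4 + 12.3688*s^3 - 17.8636*s^2 + 1.9928*s - 2.128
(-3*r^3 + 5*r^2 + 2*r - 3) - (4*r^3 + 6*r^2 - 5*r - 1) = -7*r^3 - r^2 + 7*r - 2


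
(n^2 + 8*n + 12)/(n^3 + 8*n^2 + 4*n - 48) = (n + 2)/(n^2 + 2*n - 8)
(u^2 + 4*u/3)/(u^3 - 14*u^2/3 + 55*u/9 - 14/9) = 3*u*(3*u + 4)/(9*u^3 - 42*u^2 + 55*u - 14)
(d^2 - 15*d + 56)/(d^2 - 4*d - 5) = (-d^2 + 15*d - 56)/(-d^2 + 4*d + 5)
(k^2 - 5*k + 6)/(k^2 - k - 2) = (k - 3)/(k + 1)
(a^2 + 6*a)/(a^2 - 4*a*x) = (a + 6)/(a - 4*x)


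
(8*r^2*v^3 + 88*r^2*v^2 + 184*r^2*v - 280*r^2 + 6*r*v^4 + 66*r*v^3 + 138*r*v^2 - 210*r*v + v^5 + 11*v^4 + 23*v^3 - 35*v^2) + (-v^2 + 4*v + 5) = 8*r^2*v^3 + 88*r^2*v^2 + 184*r^2*v - 280*r^2 + 6*r*v^4 + 66*r*v^3 + 138*r*v^2 - 210*r*v + v^5 + 11*v^4 + 23*v^3 - 36*v^2 + 4*v + 5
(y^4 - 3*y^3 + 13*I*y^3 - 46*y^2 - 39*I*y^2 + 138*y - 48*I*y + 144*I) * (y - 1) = y^5 - 4*y^4 + 13*I*y^4 - 43*y^3 - 52*I*y^3 + 184*y^2 - 9*I*y^2 - 138*y + 192*I*y - 144*I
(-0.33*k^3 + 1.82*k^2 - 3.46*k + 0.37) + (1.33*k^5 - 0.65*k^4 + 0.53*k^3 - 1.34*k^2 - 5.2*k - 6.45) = 1.33*k^5 - 0.65*k^4 + 0.2*k^3 + 0.48*k^2 - 8.66*k - 6.08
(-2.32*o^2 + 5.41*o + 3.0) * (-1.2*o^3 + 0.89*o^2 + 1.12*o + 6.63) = 2.784*o^5 - 8.5568*o^4 - 1.3835*o^3 - 6.6524*o^2 + 39.2283*o + 19.89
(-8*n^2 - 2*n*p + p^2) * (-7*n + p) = 56*n^3 + 6*n^2*p - 9*n*p^2 + p^3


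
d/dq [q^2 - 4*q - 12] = 2*q - 4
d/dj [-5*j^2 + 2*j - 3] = 2 - 10*j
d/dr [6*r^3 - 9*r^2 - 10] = 18*r*(r - 1)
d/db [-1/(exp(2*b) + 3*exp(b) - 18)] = (2*exp(b) + 3)*exp(b)/(exp(2*b) + 3*exp(b) - 18)^2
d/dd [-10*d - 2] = -10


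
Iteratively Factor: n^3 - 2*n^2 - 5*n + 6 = (n + 2)*(n^2 - 4*n + 3) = (n - 1)*(n + 2)*(n - 3)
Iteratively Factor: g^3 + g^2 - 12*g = (g + 4)*(g^2 - 3*g) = (g - 3)*(g + 4)*(g)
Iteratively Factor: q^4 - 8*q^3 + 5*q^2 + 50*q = (q)*(q^3 - 8*q^2 + 5*q + 50) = q*(q - 5)*(q^2 - 3*q - 10) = q*(q - 5)^2*(q + 2)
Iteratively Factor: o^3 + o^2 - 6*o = (o)*(o^2 + o - 6) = o*(o - 2)*(o + 3)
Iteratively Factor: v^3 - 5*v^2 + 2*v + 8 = (v - 4)*(v^2 - v - 2) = (v - 4)*(v - 2)*(v + 1)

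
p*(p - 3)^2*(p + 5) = p^4 - p^3 - 21*p^2 + 45*p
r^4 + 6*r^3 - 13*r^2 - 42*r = r*(r - 3)*(r + 2)*(r + 7)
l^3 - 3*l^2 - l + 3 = (l - 3)*(l - 1)*(l + 1)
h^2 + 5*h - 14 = (h - 2)*(h + 7)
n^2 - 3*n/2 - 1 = (n - 2)*(n + 1/2)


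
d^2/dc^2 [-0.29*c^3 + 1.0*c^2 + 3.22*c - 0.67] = 2.0 - 1.74*c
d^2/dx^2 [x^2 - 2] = 2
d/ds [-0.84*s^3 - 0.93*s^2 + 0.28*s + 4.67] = -2.52*s^2 - 1.86*s + 0.28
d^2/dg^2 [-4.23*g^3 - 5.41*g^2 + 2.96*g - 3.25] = -25.38*g - 10.82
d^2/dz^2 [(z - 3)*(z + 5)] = 2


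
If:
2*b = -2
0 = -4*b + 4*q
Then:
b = -1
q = -1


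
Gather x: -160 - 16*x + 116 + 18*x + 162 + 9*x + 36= 11*x + 154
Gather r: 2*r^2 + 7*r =2*r^2 + 7*r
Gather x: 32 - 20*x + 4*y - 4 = -20*x + 4*y + 28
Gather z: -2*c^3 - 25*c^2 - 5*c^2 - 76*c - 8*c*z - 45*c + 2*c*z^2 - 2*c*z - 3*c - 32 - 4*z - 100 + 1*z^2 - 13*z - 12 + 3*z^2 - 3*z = -2*c^3 - 30*c^2 - 124*c + z^2*(2*c + 4) + z*(-10*c - 20) - 144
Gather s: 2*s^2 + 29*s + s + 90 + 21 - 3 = 2*s^2 + 30*s + 108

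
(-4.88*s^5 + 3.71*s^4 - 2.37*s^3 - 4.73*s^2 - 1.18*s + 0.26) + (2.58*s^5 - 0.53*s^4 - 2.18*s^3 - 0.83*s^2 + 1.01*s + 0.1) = -2.3*s^5 + 3.18*s^4 - 4.55*s^3 - 5.56*s^2 - 0.17*s + 0.36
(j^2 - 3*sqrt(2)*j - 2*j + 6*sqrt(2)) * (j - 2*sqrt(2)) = j^3 - 5*sqrt(2)*j^2 - 2*j^2 + 12*j + 10*sqrt(2)*j - 24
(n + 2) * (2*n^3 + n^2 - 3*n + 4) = 2*n^4 + 5*n^3 - n^2 - 2*n + 8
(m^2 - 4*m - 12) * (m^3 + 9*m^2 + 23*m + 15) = m^5 + 5*m^4 - 25*m^3 - 185*m^2 - 336*m - 180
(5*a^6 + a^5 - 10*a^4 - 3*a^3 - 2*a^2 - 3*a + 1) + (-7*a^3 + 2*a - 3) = 5*a^6 + a^5 - 10*a^4 - 10*a^3 - 2*a^2 - a - 2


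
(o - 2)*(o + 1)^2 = o^3 - 3*o - 2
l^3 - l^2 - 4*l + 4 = (l - 2)*(l - 1)*(l + 2)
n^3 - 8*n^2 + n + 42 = (n - 7)*(n - 3)*(n + 2)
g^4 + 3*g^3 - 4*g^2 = g^2*(g - 1)*(g + 4)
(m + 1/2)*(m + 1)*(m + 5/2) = m^3 + 4*m^2 + 17*m/4 + 5/4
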